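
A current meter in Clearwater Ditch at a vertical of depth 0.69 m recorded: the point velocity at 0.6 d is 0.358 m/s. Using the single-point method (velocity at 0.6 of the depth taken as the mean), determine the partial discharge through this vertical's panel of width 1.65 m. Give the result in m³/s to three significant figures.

0.408 m³/s

v̄ = v₀.₆ = 0.358 m/s
q = v̄ × d × w = 0.3580 × 0.69 × 1.65 = 0.4076 m³/s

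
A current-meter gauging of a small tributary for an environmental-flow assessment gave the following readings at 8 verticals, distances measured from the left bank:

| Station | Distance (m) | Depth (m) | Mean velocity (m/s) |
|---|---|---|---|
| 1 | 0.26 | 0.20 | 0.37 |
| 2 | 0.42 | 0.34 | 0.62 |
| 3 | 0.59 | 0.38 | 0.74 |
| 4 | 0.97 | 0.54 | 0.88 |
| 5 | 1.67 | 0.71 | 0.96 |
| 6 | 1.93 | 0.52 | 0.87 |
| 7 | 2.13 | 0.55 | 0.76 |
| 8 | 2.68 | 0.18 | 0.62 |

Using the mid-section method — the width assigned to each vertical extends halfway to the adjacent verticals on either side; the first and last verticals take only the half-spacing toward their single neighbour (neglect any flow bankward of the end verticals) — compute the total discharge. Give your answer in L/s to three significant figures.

993 L/s

w_1 = (0.42 − 0.26)/2 = 0.08 m; q_1 = 0.37 × 0.20 × 0.08 = 0.005920 m³/s
w_2 = (0.59 − 0.26)/2 = 0.165 m; q_2 = 0.62 × 0.34 × 0.165 = 0.03478 m³/s
w_3 = (0.97 − 0.42)/2 = 0.275 m; q_3 = 0.74 × 0.38 × 0.275 = 0.07733 m³/s
w_4 = (1.67 − 0.59)/2 = 0.54 m; q_4 = 0.88 × 0.54 × 0.54 = 0.2566 m³/s
w_5 = (1.93 − 0.97)/2 = 0.48 m; q_5 = 0.96 × 0.71 × 0.48 = 0.3272 m³/s
w_6 = (2.13 − 1.67)/2 = 0.23 m; q_6 = 0.87 × 0.52 × 0.23 = 0.1041 m³/s
w_7 = (2.68 − 1.93)/2 = 0.375 m; q_7 = 0.76 × 0.55 × 0.375 = 0.1568 m³/s
w_8 = (2.68 − 2.13)/2 = 0.275 m; q_8 = 0.62 × 0.18 × 0.275 = 0.03069 m³/s
Q = Σ qᵢ = 0.9933 m³/s
= 0.9933 × 1000 = 993.3 L/s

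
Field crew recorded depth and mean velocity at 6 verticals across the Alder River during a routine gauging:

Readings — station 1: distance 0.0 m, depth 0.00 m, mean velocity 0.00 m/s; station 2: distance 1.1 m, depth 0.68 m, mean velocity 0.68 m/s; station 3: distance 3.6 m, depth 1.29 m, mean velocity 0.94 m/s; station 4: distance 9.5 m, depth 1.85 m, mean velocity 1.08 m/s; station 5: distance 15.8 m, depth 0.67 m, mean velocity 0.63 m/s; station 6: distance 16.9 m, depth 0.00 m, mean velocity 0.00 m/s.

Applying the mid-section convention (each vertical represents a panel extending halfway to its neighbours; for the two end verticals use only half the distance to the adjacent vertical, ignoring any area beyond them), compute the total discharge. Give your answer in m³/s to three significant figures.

19.7 m³/s

w_2 = (3.6 − 0.0)/2 = 1.8 m; q_2 = 0.68 × 0.68 × 1.8 = 0.8323 m³/s
w_3 = (9.5 − 1.1)/2 = 4.2 m; q_3 = 0.94 × 1.29 × 4.2 = 5.093 m³/s
w_4 = (15.8 − 3.6)/2 = 6.1 m; q_4 = 1.08 × 1.85 × 6.1 = 12.19 m³/s
w_5 = (16.9 − 9.5)/2 = 3.7 m; q_5 = 0.63 × 0.67 × 3.7 = 1.562 m³/s
Stations 1, 6 contribute zero (depth or velocity is 0).
Q = Σ qᵢ = 19.67 m³/s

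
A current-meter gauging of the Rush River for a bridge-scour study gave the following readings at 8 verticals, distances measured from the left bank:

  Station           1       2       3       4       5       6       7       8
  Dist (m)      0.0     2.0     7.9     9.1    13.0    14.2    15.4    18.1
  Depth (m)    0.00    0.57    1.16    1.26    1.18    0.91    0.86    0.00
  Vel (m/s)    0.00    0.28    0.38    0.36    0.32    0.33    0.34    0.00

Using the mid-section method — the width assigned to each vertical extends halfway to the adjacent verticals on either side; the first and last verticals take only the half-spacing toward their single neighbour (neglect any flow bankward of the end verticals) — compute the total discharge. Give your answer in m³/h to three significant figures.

18900 m³/h

w_2 = (7.9 − 0.0)/2 = 3.95 m; q_2 = 0.28 × 0.57 × 3.95 = 0.6304 m³/s
w_3 = (9.1 − 2.0)/2 = 3.55 m; q_3 = 0.38 × 1.16 × 3.55 = 1.565 m³/s
w_4 = (13.0 − 7.9)/2 = 2.55 m; q_4 = 0.36 × 1.26 × 2.55 = 1.157 m³/s
w_5 = (14.2 − 9.1)/2 = 2.55 m; q_5 = 0.32 × 1.18 × 2.55 = 0.9629 m³/s
w_6 = (15.4 − 13.0)/2 = 1.2 m; q_6 = 0.33 × 0.91 × 1.2 = 0.3604 m³/s
w_7 = (18.1 − 14.2)/2 = 1.95 m; q_7 = 0.34 × 0.86 × 1.95 = 0.5702 m³/s
Stations 1, 8 contribute zero (depth or velocity is 0).
Q = Σ qᵢ = 5.245 m³/s
= 5.245 × 3600 = 18880 m³/h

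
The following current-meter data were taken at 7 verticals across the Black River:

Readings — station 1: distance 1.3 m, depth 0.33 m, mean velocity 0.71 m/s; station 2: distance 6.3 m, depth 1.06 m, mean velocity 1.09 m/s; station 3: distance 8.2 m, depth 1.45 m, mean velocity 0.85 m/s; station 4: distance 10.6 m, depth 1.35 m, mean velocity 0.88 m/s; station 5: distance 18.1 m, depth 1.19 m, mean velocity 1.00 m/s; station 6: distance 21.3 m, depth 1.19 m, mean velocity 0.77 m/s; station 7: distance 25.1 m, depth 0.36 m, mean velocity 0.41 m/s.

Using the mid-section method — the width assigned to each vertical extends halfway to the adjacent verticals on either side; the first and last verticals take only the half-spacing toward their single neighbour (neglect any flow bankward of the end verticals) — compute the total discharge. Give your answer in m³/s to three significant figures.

23.0 m³/s

w_1 = (6.3 − 1.3)/2 = 2.5 m; q_1 = 0.71 × 0.33 × 2.5 = 0.5858 m³/s
w_2 = (8.2 − 1.3)/2 = 3.45 m; q_2 = 1.09 × 1.06 × 3.45 = 3.986 m³/s
w_3 = (10.6 − 6.3)/2 = 2.15 m; q_3 = 0.85 × 1.45 × 2.15 = 2.650 m³/s
w_4 = (18.1 − 8.2)/2 = 4.95 m; q_4 = 0.88 × 1.35 × 4.95 = 5.881 m³/s
w_5 = (21.3 − 10.6)/2 = 5.35 m; q_5 = 1.00 × 1.19 × 5.35 = 6.367 m³/s
w_6 = (25.1 − 18.1)/2 = 3.5 m; q_6 = 0.77 × 1.19 × 3.5 = 3.207 m³/s
w_7 = (25.1 − 21.3)/2 = 1.9 m; q_7 = 0.41 × 0.36 × 1.9 = 0.2804 m³/s
Q = Σ qᵢ = 22.96 m³/s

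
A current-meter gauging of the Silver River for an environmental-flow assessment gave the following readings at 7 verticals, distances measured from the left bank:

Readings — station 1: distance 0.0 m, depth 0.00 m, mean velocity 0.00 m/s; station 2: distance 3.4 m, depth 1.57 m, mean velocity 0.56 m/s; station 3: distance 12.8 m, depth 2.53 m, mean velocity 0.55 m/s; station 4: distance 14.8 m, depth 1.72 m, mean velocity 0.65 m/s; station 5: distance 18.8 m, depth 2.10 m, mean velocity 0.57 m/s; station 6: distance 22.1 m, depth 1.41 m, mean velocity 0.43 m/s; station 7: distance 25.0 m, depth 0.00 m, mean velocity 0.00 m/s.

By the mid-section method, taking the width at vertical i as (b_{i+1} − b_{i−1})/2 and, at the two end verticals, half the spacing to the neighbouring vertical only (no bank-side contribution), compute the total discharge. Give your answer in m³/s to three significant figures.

w_2 = (12.8 − 0.0)/2 = 6.4 m; q_2 = 0.56 × 1.57 × 6.4 = 5.627 m³/s
w_3 = (14.8 − 3.4)/2 = 5.7 m; q_3 = 0.55 × 2.53 × 5.7 = 7.932 m³/s
w_4 = (18.8 − 12.8)/2 = 3 m; q_4 = 0.65 × 1.72 × 3 = 3.354 m³/s
w_5 = (22.1 − 14.8)/2 = 3.65 m; q_5 = 0.57 × 2.10 × 3.65 = 4.369 m³/s
w_6 = (25.0 − 18.8)/2 = 3.1 m; q_6 = 0.43 × 1.41 × 3.1 = 1.880 m³/s
Stations 1, 7 contribute zero (depth or velocity is 0).
Q = Σ qᵢ = 23.16 m³/s

23.2 m³/s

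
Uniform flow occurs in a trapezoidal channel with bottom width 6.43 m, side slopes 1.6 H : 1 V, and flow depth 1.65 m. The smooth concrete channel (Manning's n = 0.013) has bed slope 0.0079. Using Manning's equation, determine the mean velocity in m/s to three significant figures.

7.65 m/s

A = (b + z·y)·y = (6.43 + 1.6×1.65)×1.65 = 14.97 m²
P = b + 2y√(1+z²) = 6.43 + 2×1.65×√(1+1.6²) = 12.66 m
R = A/P = 14.97/12.66 = 1.182 m
Q = (1/n)·A·R^(2/3)·S^(1/2) = (1/0.013) × 14.97 × 1.182^(2/3) × 0.0079^(1/2) = 114.4 m³/s
V = Q/A = 114.4/14.97 = 7.645 m/s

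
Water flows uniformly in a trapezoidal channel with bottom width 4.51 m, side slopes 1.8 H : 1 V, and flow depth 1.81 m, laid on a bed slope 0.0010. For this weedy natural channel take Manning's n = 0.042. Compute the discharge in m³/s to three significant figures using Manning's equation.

11.8 m³/s

A = (b + z·y)·y = (4.51 + 1.8×1.81)×1.81 = 14.06 m²
P = b + 2y√(1+z²) = 4.51 + 2×1.81×√(1+1.8²) = 11.96 m
R = A/P = 14.06/11.96 = 1.175 m
Q = (1/n)·A·R^(2/3)·S^(1/2) = (1/0.042) × 14.06 × 1.175^(2/3) × 0.0010^(1/2) = 11.79 m³/s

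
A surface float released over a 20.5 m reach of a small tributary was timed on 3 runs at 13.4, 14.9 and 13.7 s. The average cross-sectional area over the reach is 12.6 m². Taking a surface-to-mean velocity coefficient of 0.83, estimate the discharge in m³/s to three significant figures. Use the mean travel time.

t̄ = (13.4 + 14.9 + 13.7) / 3 = 14 s
v_surface = L / t̄ = 20.5 / 14 = 1.464 m/s
v_mean = 0.83 × 1.464 = 1.215 m/s
Q = A × v_mean = 12.6 × 1.215 = 15.31 m³/s

15.3 m³/s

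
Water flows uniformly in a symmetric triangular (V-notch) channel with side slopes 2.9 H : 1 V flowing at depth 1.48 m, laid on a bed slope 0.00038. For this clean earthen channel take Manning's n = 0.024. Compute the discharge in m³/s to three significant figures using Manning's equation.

A = z·y² = 2.9×1.48² = 6.352 m²
P = 2y√(1+z²) = 2×1.48×√(1+2.9²) = 9.080 m
R = A/P = 6.352/9.080 = 0.6996 m
Q = (1/n)·A·R^(2/3)·S^(1/2) = (1/0.024) × 6.352 × 0.6996^(2/3) × 0.00038^(1/2) = 4.066 m³/s

4.07 m³/s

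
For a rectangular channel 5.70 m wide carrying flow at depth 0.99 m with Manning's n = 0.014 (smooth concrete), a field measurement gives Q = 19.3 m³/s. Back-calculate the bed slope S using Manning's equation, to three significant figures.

A = b·y = 5.70 × 0.99 = 5.643 m²
P = b + 2y = 5.70 + 2×0.99 = 7.680 m
R = A/P = 5.643/7.680 = 0.7348 m
S = (Q·n / (1·A·R^(2/3)))² = (19.3×0.014 / (1×5.643×0.8143))² = 0.003458

0.00346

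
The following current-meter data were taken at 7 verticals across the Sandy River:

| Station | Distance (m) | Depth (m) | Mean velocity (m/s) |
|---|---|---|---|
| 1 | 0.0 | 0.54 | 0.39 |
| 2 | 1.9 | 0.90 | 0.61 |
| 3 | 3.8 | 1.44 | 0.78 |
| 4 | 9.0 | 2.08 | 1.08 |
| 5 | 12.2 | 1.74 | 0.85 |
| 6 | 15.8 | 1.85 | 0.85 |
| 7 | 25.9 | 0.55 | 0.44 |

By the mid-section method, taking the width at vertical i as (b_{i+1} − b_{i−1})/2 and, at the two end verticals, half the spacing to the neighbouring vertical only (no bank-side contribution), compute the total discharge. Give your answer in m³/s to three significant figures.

w_1 = (1.9 − 0.0)/2 = 0.95 m; q_1 = 0.39 × 0.54 × 0.95 = 0.2001 m³/s
w_2 = (3.8 − 0.0)/2 = 1.9 m; q_2 = 0.61 × 0.90 × 1.9 = 1.043 m³/s
w_3 = (9.0 − 1.9)/2 = 3.55 m; q_3 = 0.78 × 1.44 × 3.55 = 3.987 m³/s
w_4 = (12.2 − 3.8)/2 = 4.2 m; q_4 = 1.08 × 2.08 × 4.2 = 9.435 m³/s
w_5 = (15.8 − 9.0)/2 = 3.4 m; q_5 = 0.85 × 1.74 × 3.4 = 5.029 m³/s
w_6 = (25.9 − 12.2)/2 = 6.85 m; q_6 = 0.85 × 1.85 × 6.85 = 10.77 m³/s
w_7 = (25.9 − 15.8)/2 = 5.05 m; q_7 = 0.44 × 0.55 × 5.05 = 1.222 m³/s
Q = Σ qᵢ = 31.69 m³/s

31.7 m³/s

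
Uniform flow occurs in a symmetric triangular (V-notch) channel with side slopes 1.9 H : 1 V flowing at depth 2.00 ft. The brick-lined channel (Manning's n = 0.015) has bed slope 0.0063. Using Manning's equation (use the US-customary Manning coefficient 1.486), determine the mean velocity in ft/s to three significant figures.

7.25 ft/s

A = z·y² = 1.9×2.00² = 7.600 ft²
P = 2y√(1+z²) = 2×2.00×√(1+1.9²) = 8.588 ft
R = A/P = 7.600/8.588 = 0.8849 ft
Q = (1.486/n)·A·R^(2/3)·S^(1/2) = (1.486/0.015) × 7.600 × 0.8849^(2/3) × 0.0063^(1/2) = 55.08 ft³/s
V = Q/A = 55.08/7.600 = 7.248 ft/s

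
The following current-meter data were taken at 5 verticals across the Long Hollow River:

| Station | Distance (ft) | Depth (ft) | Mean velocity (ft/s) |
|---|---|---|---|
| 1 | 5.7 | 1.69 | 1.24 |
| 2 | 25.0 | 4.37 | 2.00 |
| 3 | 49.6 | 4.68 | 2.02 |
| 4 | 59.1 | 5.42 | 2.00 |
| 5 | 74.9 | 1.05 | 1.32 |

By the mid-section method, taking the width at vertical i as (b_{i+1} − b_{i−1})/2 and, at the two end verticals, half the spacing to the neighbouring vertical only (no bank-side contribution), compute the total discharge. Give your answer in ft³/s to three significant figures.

521 ft³/s

w_1 = (25.0 − 5.7)/2 = 9.65 ft; q_1 = 1.24 × 1.69 × 9.65 = 20.22 ft³/s
w_2 = (49.6 − 5.7)/2 = 21.95 ft; q_2 = 2.00 × 4.37 × 21.95 = 191.8 ft³/s
w_3 = (59.1 − 25.0)/2 = 17.05 ft; q_3 = 2.02 × 4.68 × 17.05 = 161.2 ft³/s
w_4 = (74.9 − 49.6)/2 = 12.65 ft; q_4 = 2.00 × 5.42 × 12.65 = 137.1 ft³/s
w_5 = (74.9 − 59.1)/2 = 7.9 ft; q_5 = 1.32 × 1.05 × 7.9 = 10.95 ft³/s
Q = Σ qᵢ = 521.3 ft³/s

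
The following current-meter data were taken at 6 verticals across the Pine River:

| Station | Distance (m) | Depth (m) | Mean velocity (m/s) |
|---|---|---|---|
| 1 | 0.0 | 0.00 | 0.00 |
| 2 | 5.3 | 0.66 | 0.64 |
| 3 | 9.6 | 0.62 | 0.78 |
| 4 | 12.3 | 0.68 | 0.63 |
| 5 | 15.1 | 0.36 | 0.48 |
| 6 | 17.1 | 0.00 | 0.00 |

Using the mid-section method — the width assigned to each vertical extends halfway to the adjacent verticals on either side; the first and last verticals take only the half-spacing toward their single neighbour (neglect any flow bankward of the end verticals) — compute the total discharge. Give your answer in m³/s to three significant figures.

5.31 m³/s

w_2 = (9.6 − 0.0)/2 = 4.8 m; q_2 = 0.64 × 0.66 × 4.8 = 2.028 m³/s
w_3 = (12.3 − 5.3)/2 = 3.5 m; q_3 = 0.78 × 0.62 × 3.5 = 1.693 m³/s
w_4 = (15.1 − 9.6)/2 = 2.75 m; q_4 = 0.63 × 0.68 × 2.75 = 1.178 m³/s
w_5 = (17.1 − 12.3)/2 = 2.4 m; q_5 = 0.48 × 0.36 × 2.4 = 0.4147 m³/s
Stations 1, 6 contribute zero (depth or velocity is 0).
Q = Σ qᵢ = 5.313 m³/s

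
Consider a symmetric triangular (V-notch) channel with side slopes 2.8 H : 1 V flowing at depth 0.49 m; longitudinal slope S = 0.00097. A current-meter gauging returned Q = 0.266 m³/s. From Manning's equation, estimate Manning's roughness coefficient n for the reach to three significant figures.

A = z·y² = 2.8×0.49² = 0.6723 m²
P = 2y√(1+z²) = 2×0.49×√(1+2.8²) = 2.914 m
R = A/P = 0.6723/2.914 = 0.2307 m
n = (1/Q)·A·R^(2/3)·S^(1/2) = (1/0.266) × 0.6723 × 0.3762 × 0.03114 = 0.02961

0.0296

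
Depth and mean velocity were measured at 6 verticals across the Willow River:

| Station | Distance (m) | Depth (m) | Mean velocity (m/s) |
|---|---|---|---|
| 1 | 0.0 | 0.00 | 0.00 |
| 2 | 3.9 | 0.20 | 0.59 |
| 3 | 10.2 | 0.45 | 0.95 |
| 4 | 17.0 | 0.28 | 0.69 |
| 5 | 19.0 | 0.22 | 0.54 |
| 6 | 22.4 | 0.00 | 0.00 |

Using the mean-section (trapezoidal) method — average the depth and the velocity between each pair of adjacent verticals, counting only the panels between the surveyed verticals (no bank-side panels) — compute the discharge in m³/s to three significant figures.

4.14 m³/s

Panel 1-2: Δb = 3.9 m, d̄ = (0.00+0.20)/2 = 0.1, v̄ = (0.00+0.59)/2 = 0.295 → q = 3.9×0.1×0.295 = 0.1151 m³/s
Panel 2-3: Δb = 6.3 m, d̄ = (0.20+0.45)/2 = 0.325, v̄ = (0.59+0.95)/2 = 0.77 → q = 6.3×0.325×0.77 = 1.577 m³/s
Panel 3-4: Δb = 6.8 m, d̄ = (0.45+0.28)/2 = 0.365, v̄ = (0.95+0.69)/2 = 0.82 → q = 6.8×0.365×0.82 = 2.035 m³/s
Panel 4-5: Δb = 2 m, d̄ = (0.28+0.22)/2 = 0.25, v̄ = (0.69+0.54)/2 = 0.615 → q = 2×0.25×0.615 = 0.3075 m³/s
Panel 5-6: Δb = 3.4 m, d̄ = (0.22+0.00)/2 = 0.11, v̄ = (0.54+0.00)/2 = 0.27 → q = 3.4×0.11×0.27 = 0.1010 m³/s
Q = Σ q = 4.135 m³/s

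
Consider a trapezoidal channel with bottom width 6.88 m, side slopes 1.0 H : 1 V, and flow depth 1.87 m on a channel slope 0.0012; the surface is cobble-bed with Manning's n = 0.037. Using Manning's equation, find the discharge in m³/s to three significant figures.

A = (b + z·y)·y = (6.88 + 1.0×1.87)×1.87 = 16.36 m²
P = b + 2y√(1+z²) = 6.88 + 2×1.87×√(1+1.0²) = 12.17 m
R = A/P = 16.36/12.17 = 1.345 m
Q = (1/n)·A·R^(2/3)·S^(1/2) = (1/0.037) × 16.36 × 1.345^(2/3) × 0.0012^(1/2) = 18.66 m³/s

18.7 m³/s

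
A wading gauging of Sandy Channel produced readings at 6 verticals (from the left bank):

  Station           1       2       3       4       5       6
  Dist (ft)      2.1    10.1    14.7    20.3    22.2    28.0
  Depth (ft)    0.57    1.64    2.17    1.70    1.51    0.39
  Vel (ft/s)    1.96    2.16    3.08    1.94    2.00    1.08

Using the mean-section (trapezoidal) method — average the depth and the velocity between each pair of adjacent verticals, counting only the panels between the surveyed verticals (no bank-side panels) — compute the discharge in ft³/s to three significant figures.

82.9 ft³/s

Panel 1-2: Δb = 8 ft, d̄ = (0.57+1.64)/2 = 1.105, v̄ = (1.96+2.16)/2 = 2.06 → q = 8×1.105×2.06 = 18.21 ft³/s
Panel 2-3: Δb = 4.6 ft, d̄ = (1.64+2.17)/2 = 1.905, v̄ = (2.16+3.08)/2 = 2.62 → q = 4.6×1.905×2.62 = 22.96 ft³/s
Panel 3-4: Δb = 5.6 ft, d̄ = (2.17+1.70)/2 = 1.935, v̄ = (3.08+1.94)/2 = 2.51 → q = 5.6×1.935×2.51 = 27.20 ft³/s
Panel 4-5: Δb = 1.9 ft, d̄ = (1.70+1.51)/2 = 1.605, v̄ = (1.94+2.00)/2 = 1.97 → q = 1.9×1.605×1.97 = 6.008 ft³/s
Panel 5-6: Δb = 5.8 ft, d̄ = (1.51+0.39)/2 = 0.95, v̄ = (2.00+1.08)/2 = 1.54 → q = 5.8×0.95×1.54 = 8.485 ft³/s
Q = Σ q = 82.86 ft³/s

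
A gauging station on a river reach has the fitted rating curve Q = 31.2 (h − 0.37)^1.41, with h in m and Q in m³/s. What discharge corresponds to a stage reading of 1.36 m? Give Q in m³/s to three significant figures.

Q = 31.2 × (1.36 − 0.37)^1.41 = 31.2 × 0.99^1.41 = 30.76 m³/s

30.8 m³/s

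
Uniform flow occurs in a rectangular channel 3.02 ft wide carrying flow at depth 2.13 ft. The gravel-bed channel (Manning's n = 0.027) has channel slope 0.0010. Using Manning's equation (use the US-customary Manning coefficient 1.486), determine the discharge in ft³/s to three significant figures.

A = b·y = 3.02 × 2.13 = 6.433 ft²
P = b + 2y = 3.02 + 2×2.13 = 7.280 ft
R = A/P = 6.433/7.280 = 0.8836 ft
Q = (1.486/n)·A·R^(2/3)·S^(1/2) = (1.486/0.027) × 6.433 × 0.8836^(2/3) × 0.0010^(1/2) = 10.31 ft³/s

10.3 ft³/s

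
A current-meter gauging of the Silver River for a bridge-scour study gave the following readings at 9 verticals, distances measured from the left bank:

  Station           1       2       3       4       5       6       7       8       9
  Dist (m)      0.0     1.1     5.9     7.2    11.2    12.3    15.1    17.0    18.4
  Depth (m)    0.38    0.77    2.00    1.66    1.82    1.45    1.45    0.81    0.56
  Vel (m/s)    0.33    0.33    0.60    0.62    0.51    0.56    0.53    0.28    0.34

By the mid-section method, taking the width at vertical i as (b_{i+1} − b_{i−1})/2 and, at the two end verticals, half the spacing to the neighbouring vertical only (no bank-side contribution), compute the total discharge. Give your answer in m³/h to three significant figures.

w_1 = (1.1 − 0.0)/2 = 0.55 m; q_1 = 0.33 × 0.38 × 0.55 = 0.06897 m³/s
w_2 = (5.9 − 0.0)/2 = 2.95 m; q_2 = 0.33 × 0.77 × 2.95 = 0.7496 m³/s
w_3 = (7.2 − 1.1)/2 = 3.05 m; q_3 = 0.60 × 2.00 × 3.05 = 3.660 m³/s
w_4 = (11.2 − 5.9)/2 = 2.65 m; q_4 = 0.62 × 1.66 × 2.65 = 2.727 m³/s
w_5 = (12.3 − 7.2)/2 = 2.55 m; q_5 = 0.51 × 1.82 × 2.55 = 2.367 m³/s
w_6 = (15.1 − 11.2)/2 = 1.95 m; q_6 = 0.56 × 1.45 × 1.95 = 1.583 m³/s
w_7 = (17.0 − 12.3)/2 = 2.35 m; q_7 = 0.53 × 1.45 × 2.35 = 1.806 m³/s
w_8 = (18.4 − 15.1)/2 = 1.65 m; q_8 = 0.28 × 0.81 × 1.65 = 0.3742 m³/s
w_9 = (18.4 − 17.0)/2 = 0.7 m; q_9 = 0.34 × 0.56 × 0.7 = 0.1333 m³/s
Q = Σ qᵢ = 13.47 m³/s
= 13.47 × 3600 = 48490 m³/h

48500 m³/h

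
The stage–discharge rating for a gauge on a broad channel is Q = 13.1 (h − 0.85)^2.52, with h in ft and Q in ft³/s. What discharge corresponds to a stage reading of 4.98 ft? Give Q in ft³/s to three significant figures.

Q = 13.1 × (4.98 − 0.85)^2.52 = 13.1 × 4.13^2.52 = 467.2 ft³/s

467 ft³/s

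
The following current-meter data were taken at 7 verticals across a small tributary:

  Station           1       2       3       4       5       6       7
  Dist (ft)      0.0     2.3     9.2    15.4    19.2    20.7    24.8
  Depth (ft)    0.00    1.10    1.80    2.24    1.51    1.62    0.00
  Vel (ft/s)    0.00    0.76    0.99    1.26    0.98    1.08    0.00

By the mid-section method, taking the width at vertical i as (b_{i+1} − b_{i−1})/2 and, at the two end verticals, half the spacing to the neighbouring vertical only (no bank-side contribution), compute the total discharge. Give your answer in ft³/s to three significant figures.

38.5 ft³/s

w_2 = (9.2 − 0.0)/2 = 4.6 ft; q_2 = 0.76 × 1.10 × 4.6 = 3.846 ft³/s
w_3 = (15.4 − 2.3)/2 = 6.55 ft; q_3 = 0.99 × 1.80 × 6.55 = 11.67 ft³/s
w_4 = (19.2 − 9.2)/2 = 5 ft; q_4 = 1.26 × 2.24 × 5 = 14.11 ft³/s
w_5 = (20.7 − 15.4)/2 = 2.65 ft; q_5 = 0.98 × 1.51 × 2.65 = 3.921 ft³/s
w_6 = (24.8 − 19.2)/2 = 2.8 ft; q_6 = 1.08 × 1.62 × 2.8 = 4.899 ft³/s
Stations 1, 7 contribute zero (depth or velocity is 0).
Q = Σ qᵢ = 38.45 ft³/s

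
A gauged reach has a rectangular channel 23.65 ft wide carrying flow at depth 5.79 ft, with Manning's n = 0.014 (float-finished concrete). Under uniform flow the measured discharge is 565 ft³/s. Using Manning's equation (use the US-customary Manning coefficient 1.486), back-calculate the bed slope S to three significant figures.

A = b·y = 23.65 × 5.79 = 136.9 ft²
P = b + 2y = 23.65 + 2×5.79 = 35.23 ft
R = A/P = 136.9/35.23 = 3.887 ft
S = (Q·n / (1.486·A·R^(2/3)))² = (565×0.014 / (1.486×136.9×2.472))² = 0.0002473

0.000247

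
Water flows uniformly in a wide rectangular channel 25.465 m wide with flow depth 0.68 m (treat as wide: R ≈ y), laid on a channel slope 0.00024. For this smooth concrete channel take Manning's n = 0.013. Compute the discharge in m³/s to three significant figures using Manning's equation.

A = b·y = 25.465 × 0.68 = 17.32 m²
Wide channel: R ≈ y = 0.68 m
Q = (1/n)·A·R^(2/3)·S^(1/2) = (1/0.013) × 17.32 × 0.6800^(2/3) × 0.00024^(1/2) = 15.96 m³/s

16.0 m³/s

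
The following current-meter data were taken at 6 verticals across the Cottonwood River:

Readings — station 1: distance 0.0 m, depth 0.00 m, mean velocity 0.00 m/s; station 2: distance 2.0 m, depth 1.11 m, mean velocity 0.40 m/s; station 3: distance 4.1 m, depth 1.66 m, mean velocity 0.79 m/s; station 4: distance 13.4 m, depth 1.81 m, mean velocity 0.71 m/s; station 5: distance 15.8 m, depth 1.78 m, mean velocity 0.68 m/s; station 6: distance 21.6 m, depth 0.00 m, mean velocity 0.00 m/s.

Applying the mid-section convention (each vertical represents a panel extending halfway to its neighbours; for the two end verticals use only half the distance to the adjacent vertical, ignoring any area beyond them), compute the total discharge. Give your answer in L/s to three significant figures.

20900 L/s

w_2 = (4.1 − 0.0)/2 = 2.05 m; q_2 = 0.40 × 1.11 × 2.05 = 0.9102 m³/s
w_3 = (13.4 − 2.0)/2 = 5.7 m; q_3 = 0.79 × 1.66 × 5.7 = 7.475 m³/s
w_4 = (15.8 − 4.1)/2 = 5.85 m; q_4 = 0.71 × 1.81 × 5.85 = 7.518 m³/s
w_5 = (21.6 − 13.4)/2 = 4.1 m; q_5 = 0.68 × 1.78 × 4.1 = 4.963 m³/s
Stations 1, 6 contribute zero (depth or velocity is 0).
Q = Σ qᵢ = 20.87 m³/s
= 20.87 × 1000 = 20870 L/s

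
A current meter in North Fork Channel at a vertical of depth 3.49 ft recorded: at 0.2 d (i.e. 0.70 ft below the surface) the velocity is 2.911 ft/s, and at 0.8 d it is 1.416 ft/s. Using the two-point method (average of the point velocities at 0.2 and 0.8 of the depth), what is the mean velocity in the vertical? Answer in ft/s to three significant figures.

2.16 ft/s

v̄ = (2.911 + 1.416) / 2 = 2.164 ft/s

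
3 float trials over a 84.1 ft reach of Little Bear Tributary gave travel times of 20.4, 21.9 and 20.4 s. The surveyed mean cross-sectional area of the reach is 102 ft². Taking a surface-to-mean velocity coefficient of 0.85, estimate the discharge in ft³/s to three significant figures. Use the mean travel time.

349 ft³/s

t̄ = (20.4 + 21.9 + 20.4) / 3 = 20.9 s
v_surface = L / t̄ = 84.1 / 20.9 = 4.024 ft/s
v_mean = 0.85 × 4.024 = 3.420 ft/s
Q = A × v_mean = 102 × 3.420 = 348.9 ft³/s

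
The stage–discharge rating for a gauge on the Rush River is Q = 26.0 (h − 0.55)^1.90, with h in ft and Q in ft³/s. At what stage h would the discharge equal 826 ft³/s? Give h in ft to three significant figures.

h − h₀ = (Q/C)^(1/b) = (826/26.0)^(1/1.90) = 6.173 ft
h = 0.55 + 6.173 = 6.723 ft

6.72 ft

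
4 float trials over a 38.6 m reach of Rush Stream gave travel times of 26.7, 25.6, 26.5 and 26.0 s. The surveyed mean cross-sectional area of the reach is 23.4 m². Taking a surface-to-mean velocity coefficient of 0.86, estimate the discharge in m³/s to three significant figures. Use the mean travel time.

t̄ = (26.7 + 25.6 + 26.5 + 26.0) / 4 = 26.2 s
v_surface = L / t̄ = 38.6 / 26.2 = 1.473 m/s
v_mean = 0.86 × 1.473 = 1.267 m/s
Q = A × v_mean = 23.4 × 1.267 = 29.65 m³/s

29.6 m³/s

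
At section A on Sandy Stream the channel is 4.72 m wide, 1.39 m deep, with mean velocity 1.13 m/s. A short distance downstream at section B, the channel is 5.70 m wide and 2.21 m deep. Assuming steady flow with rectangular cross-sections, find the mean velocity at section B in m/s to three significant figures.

Q = A₁V₁ = (4.72×1.39) × 1.13 = 7.414 m³/s
A₂ = 5.70 × 2.21 = 12.60 m²
V₂ = Q/A₂ = 7.414/12.60 = 0.5885 m/s

0.589 m/s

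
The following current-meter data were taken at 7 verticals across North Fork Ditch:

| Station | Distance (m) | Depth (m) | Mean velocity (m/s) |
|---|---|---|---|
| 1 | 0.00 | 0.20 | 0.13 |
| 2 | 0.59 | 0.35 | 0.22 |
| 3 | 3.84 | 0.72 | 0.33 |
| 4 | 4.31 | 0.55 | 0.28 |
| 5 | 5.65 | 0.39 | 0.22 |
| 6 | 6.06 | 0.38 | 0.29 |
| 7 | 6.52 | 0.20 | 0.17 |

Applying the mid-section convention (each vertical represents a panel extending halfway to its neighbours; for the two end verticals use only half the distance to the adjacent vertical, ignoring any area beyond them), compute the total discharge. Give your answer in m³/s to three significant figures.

w_1 = (0.59 − 0.00)/2 = 0.295 m; q_1 = 0.13 × 0.20 × 0.295 = 0.007670 m³/s
w_2 = (3.84 − 0.00)/2 = 1.92 m; q_2 = 0.22 × 0.35 × 1.92 = 0.1478 m³/s
w_3 = (4.31 − 0.59)/2 = 1.86 m; q_3 = 0.33 × 0.72 × 1.86 = 0.4419 m³/s
w_4 = (5.65 − 3.84)/2 = 0.905 m; q_4 = 0.28 × 0.55 × 0.905 = 0.1394 m³/s
w_5 = (6.06 − 4.31)/2 = 0.875 m; q_5 = 0.22 × 0.39 × 0.875 = 0.07508 m³/s
w_6 = (6.52 − 5.65)/2 = 0.435 m; q_6 = 0.29 × 0.38 × 0.435 = 0.04794 m³/s
w_7 = (6.52 − 6.06)/2 = 0.23 m; q_7 = 0.17 × 0.20 × 0.23 = 0.007820 m³/s
Q = Σ qᵢ = 0.8676 m³/s

0.868 m³/s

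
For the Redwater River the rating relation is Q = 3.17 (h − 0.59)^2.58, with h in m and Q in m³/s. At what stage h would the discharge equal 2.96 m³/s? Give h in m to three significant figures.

1.56 m

h − h₀ = (Q/C)^(1/b) = (2.96/3.17)^(1/2.58) = 0.9738 m
h = 0.59 + 0.9738 = 1.564 m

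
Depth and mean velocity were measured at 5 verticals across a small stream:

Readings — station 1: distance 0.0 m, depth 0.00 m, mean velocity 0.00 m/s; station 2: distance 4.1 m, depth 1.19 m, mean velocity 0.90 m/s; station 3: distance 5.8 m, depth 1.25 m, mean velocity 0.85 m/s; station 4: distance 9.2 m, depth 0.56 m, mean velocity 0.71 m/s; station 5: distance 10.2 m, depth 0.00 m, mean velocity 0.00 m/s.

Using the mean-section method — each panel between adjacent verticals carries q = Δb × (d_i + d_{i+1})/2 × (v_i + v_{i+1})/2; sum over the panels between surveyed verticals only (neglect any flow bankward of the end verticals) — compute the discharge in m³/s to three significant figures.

5.41 m³/s

Panel 1-2: Δb = 4.1 m, d̄ = (0.00+1.19)/2 = 0.595, v̄ = (0.00+0.90)/2 = 0.45 → q = 4.1×0.595×0.45 = 1.098 m³/s
Panel 2-3: Δb = 1.7 m, d̄ = (1.19+1.25)/2 = 1.22, v̄ = (0.90+0.85)/2 = 0.875 → q = 1.7×1.22×0.875 = 1.815 m³/s
Panel 3-4: Δb = 3.4 m, d̄ = (1.25+0.56)/2 = 0.905, v̄ = (0.85+0.71)/2 = 0.78 → q = 3.4×0.905×0.78 = 2.400 m³/s
Panel 4-5: Δb = 1 m, d̄ = (0.56+0.00)/2 = 0.28, v̄ = (0.71+0.00)/2 = 0.355 → q = 1×0.28×0.355 = 0.09940 m³/s
Q = Σ q = 5.412 m³/s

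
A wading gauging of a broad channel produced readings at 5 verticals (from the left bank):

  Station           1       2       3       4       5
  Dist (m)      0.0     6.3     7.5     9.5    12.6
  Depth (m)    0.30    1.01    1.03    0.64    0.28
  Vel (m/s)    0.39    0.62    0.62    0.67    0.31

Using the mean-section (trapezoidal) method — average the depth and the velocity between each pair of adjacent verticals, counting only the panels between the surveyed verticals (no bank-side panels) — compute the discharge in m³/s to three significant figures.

4.62 m³/s

Panel 1-2: Δb = 6.3 m, d̄ = (0.30+1.01)/2 = 0.655, v̄ = (0.39+0.62)/2 = 0.505 → q = 6.3×0.655×0.505 = 2.084 m³/s
Panel 2-3: Δb = 1.2 m, d̄ = (1.01+1.03)/2 = 1.02, v̄ = (0.62+0.62)/2 = 0.62 → q = 1.2×1.02×0.62 = 0.7589 m³/s
Panel 3-4: Δb = 2 m, d̄ = (1.03+0.64)/2 = 0.835, v̄ = (0.62+0.67)/2 = 0.645 → q = 2×0.835×0.645 = 1.077 m³/s
Panel 4-5: Δb = 3.1 m, d̄ = (0.64+0.28)/2 = 0.46, v̄ = (0.67+0.31)/2 = 0.49 → q = 3.1×0.46×0.49 = 0.6987 m³/s
Q = Σ q = 4.619 m³/s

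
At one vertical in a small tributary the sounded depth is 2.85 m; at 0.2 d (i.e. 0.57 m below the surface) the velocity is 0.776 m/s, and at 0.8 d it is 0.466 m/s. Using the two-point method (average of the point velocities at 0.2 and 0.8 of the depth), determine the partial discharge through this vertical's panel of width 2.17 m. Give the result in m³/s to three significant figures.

3.84 m³/s

v̄ = (0.776 + 0.466) / 2 = 0.6210 m/s
q = v̄ × d × w = 0.6210 × 2.85 × 2.17 = 3.841 m³/s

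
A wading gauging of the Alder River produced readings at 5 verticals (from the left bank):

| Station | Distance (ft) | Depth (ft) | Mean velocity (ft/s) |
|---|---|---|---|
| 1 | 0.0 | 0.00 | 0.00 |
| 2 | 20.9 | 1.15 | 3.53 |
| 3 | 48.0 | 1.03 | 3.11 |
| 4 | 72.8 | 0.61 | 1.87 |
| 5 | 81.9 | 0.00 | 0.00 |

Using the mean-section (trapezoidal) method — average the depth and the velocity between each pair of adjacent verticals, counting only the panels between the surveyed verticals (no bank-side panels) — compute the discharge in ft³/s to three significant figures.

173 ft³/s

Panel 1-2: Δb = 20.9 ft, d̄ = (0.00+1.15)/2 = 0.575, v̄ = (0.00+3.53)/2 = 1.765 → q = 20.9×0.575×1.765 = 21.21 ft³/s
Panel 2-3: Δb = 27.1 ft, d̄ = (1.15+1.03)/2 = 1.09, v̄ = (3.53+3.11)/2 = 3.32 → q = 27.1×1.09×3.32 = 98.07 ft³/s
Panel 3-4: Δb = 24.8 ft, d̄ = (1.03+0.61)/2 = 0.82, v̄ = (3.11+1.87)/2 = 2.49 → q = 24.8×0.82×2.49 = 50.64 ft³/s
Panel 4-5: Δb = 9.1 ft, d̄ = (0.61+0.00)/2 = 0.305, v̄ = (1.87+0.00)/2 = 0.935 → q = 9.1×0.305×0.935 = 2.595 ft³/s
Q = Σ q = 172.5 ft³/s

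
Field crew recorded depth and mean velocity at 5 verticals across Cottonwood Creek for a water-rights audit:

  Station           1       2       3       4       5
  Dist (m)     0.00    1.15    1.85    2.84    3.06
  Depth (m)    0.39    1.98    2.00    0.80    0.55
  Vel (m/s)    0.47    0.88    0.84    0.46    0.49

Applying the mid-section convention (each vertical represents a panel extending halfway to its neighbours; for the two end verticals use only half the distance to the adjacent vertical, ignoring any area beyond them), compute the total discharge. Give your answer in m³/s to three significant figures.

w_1 = (1.15 − 0.00)/2 = 0.575 m; q_1 = 0.47 × 0.39 × 0.575 = 0.1054 m³/s
w_2 = (1.85 − 0.00)/2 = 0.925 m; q_2 = 0.88 × 1.98 × 0.925 = 1.612 m³/s
w_3 = (2.84 − 1.15)/2 = 0.845 m; q_3 = 0.84 × 2.00 × 0.845 = 1.420 m³/s
w_4 = (3.06 − 1.85)/2 = 0.605 m; q_4 = 0.46 × 0.80 × 0.605 = 0.2226 m³/s
w_5 = (3.06 − 2.84)/2 = 0.11 m; q_5 = 0.49 × 0.55 × 0.11 = 0.02965 m³/s
Q = Σ qᵢ = 3.389 m³/s

3.39 m³/s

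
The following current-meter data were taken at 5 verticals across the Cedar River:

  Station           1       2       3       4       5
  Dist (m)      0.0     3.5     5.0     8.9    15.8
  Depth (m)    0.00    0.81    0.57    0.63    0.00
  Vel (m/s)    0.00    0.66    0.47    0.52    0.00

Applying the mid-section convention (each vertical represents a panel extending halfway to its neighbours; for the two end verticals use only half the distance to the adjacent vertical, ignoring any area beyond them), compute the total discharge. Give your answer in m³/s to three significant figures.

3.83 m³/s

w_2 = (5.0 − 0.0)/2 = 2.5 m; q_2 = 0.66 × 0.81 × 2.5 = 1.337 m³/s
w_3 = (8.9 − 3.5)/2 = 2.7 m; q_3 = 0.47 × 0.57 × 2.7 = 0.7233 m³/s
w_4 = (15.8 − 5.0)/2 = 5.4 m; q_4 = 0.52 × 0.63 × 5.4 = 1.769 m³/s
Stations 1, 5 contribute zero (depth or velocity is 0).
Q = Σ qᵢ = 3.829 m³/s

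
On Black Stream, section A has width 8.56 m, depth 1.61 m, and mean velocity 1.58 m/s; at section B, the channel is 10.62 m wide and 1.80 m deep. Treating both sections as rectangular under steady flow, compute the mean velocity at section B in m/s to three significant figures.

1.14 m/s

Q = A₁V₁ = (8.56×1.61) × 1.58 = 21.77 m³/s
A₂ = 10.62 × 1.80 = 19.12 m²
V₂ = Q/A₂ = 21.77/19.12 = 1.139 m/s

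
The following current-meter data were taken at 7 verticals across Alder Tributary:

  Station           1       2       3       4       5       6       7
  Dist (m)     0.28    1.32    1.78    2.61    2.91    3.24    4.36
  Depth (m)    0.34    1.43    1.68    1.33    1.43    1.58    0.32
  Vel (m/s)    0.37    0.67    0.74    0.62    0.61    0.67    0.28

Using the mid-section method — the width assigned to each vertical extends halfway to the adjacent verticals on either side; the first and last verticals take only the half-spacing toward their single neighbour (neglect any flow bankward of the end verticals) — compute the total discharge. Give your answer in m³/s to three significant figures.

3.14 m³/s

w_1 = (1.32 − 0.28)/2 = 0.52 m; q_1 = 0.37 × 0.34 × 0.52 = 0.06542 m³/s
w_2 = (1.78 − 0.28)/2 = 0.75 m; q_2 = 0.67 × 1.43 × 0.75 = 0.7186 m³/s
w_3 = (2.61 − 1.32)/2 = 0.645 m; q_3 = 0.74 × 1.68 × 0.645 = 0.8019 m³/s
w_4 = (2.91 − 1.78)/2 = 0.565 m; q_4 = 0.62 × 1.33 × 0.565 = 0.4659 m³/s
w_5 = (3.24 − 2.61)/2 = 0.315 m; q_5 = 0.61 × 1.43 × 0.315 = 0.2748 m³/s
w_6 = (4.36 − 2.91)/2 = 0.725 m; q_6 = 0.67 × 1.58 × 0.725 = 0.7675 m³/s
w_7 = (4.36 − 3.24)/2 = 0.56 m; q_7 = 0.28 × 0.32 × 0.56 = 0.05018 m³/s
Q = Σ qᵢ = 3.144 m³/s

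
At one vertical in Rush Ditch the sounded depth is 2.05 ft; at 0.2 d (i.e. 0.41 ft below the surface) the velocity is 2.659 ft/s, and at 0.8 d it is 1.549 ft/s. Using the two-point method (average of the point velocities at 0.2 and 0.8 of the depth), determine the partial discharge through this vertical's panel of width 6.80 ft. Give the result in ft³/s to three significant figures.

29.3 ft³/s

v̄ = (2.659 + 1.549) / 2 = 2.104 ft/s
q = v̄ × d × w = 2.104 × 2.05 × 6.80 = 29.33 ft³/s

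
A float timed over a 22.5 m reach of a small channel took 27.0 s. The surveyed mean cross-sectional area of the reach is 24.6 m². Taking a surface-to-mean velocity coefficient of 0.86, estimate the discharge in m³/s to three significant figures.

17.6 m³/s

v_surface = L / t̄ = 22.5 / 27 = 0.8333 m/s
v_mean = 0.86 × 0.8333 = 0.7167 m/s
Q = A × v_mean = 24.6 × 0.7167 = 17.63 m³/s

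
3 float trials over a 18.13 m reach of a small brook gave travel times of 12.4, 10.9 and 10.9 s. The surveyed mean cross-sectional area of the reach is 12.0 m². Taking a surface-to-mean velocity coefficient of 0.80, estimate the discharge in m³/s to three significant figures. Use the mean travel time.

t̄ = (12.4 + 10.9 + 10.9) / 3 = 11.4 s
v_surface = L / t̄ = 18.13 / 11.4 = 1.590 m/s
v_mean = 0.80 × 1.590 = 1.272 m/s
Q = A × v_mean = 12.0 × 1.272 = 15.27 m³/s

15.3 m³/s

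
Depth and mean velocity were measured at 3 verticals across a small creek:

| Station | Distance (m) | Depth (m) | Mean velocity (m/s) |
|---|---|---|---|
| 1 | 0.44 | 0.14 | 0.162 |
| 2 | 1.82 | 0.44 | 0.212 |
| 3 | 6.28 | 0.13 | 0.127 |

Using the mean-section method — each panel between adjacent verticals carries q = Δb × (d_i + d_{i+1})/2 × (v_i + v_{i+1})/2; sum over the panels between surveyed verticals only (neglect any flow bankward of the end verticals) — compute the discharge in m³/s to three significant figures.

Panel 1-2: Δb = 1.38 m, d̄ = (0.14+0.44)/2 = 0.29, v̄ = (0.162+0.212)/2 = 0.187 → q = 1.38×0.29×0.187 = 0.07484 m³/s
Panel 2-3: Δb = 4.46 m, d̄ = (0.44+0.13)/2 = 0.285, v̄ = (0.212+0.127)/2 = 0.1695 → q = 4.46×0.285×0.1695 = 0.2155 m³/s
Q = Σ q = 0.2903 m³/s

0.290 m³/s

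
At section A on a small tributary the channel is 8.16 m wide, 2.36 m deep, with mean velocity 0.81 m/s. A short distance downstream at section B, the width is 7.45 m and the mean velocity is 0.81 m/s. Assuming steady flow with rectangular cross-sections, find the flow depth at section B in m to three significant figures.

2.58 m

Q = A₁V₁ = (8.16×2.36) × 0.81 = 15.60 m³/s
d₂ = Q/(b₂ V₂) = 15.60/(7.45×0.81) = 2.585 m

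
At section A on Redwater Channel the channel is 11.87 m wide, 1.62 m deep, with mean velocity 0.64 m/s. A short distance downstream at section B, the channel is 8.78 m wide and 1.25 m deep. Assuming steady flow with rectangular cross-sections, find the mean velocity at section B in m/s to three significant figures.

Q = A₁V₁ = (11.87×1.62) × 0.64 = 12.31 m³/s
A₂ = 8.78 × 1.25 = 10.98 m²
V₂ = Q/A₂ = 12.31/10.98 = 1.121 m/s

1.12 m/s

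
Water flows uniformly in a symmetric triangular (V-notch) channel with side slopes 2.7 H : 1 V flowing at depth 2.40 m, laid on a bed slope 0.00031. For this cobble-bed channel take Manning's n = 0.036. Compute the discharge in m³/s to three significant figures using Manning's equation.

8.23 m³/s

A = z·y² = 2.7×2.40² = 15.55 m²
P = 2y√(1+z²) = 2×2.40×√(1+2.7²) = 13.82 m
R = A/P = 15.55/13.82 = 1.125 m
Q = (1/n)·A·R^(2/3)·S^(1/2) = (1/0.036) × 15.55 × 1.125^(2/3) × 0.00031^(1/2) = 8.229 m³/s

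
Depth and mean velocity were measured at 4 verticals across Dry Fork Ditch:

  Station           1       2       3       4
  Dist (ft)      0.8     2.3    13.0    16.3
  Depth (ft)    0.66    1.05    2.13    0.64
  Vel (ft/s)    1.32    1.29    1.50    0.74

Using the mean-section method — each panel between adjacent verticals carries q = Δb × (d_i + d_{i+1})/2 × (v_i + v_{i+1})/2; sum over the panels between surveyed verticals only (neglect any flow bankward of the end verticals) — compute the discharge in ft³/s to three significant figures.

30.5 ft³/s

Panel 1-2: Δb = 1.5 ft, d̄ = (0.66+1.05)/2 = 0.855, v̄ = (1.32+1.29)/2 = 1.305 → q = 1.5×0.855×1.305 = 1.674 ft³/s
Panel 2-3: Δb = 10.7 ft, d̄ = (1.05+2.13)/2 = 1.59, v̄ = (1.29+1.50)/2 = 1.395 → q = 10.7×1.59×1.395 = 23.73 ft³/s
Panel 3-4: Δb = 3.3 ft, d̄ = (2.13+0.64)/2 = 1.385, v̄ = (1.50+0.74)/2 = 1.12 → q = 3.3×1.385×1.12 = 5.119 ft³/s
Q = Σ q = 30.53 ft³/s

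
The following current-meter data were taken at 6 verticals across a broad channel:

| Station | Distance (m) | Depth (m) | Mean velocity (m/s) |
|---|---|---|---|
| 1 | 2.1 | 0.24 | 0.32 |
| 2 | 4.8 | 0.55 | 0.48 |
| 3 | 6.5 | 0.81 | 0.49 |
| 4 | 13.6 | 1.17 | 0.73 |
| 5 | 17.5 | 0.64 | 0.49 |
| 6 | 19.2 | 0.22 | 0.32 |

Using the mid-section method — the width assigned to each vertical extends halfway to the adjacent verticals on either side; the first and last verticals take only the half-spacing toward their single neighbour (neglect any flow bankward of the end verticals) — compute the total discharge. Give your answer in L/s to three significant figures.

8070 L/s

w_1 = (4.8 − 2.1)/2 = 1.35 m; q_1 = 0.32 × 0.24 × 1.35 = 0.1037 m³/s
w_2 = (6.5 − 2.1)/2 = 2.2 m; q_2 = 0.48 × 0.55 × 2.2 = 0.5808 m³/s
w_3 = (13.6 − 4.8)/2 = 4.4 m; q_3 = 0.49 × 0.81 × 4.4 = 1.746 m³/s
w_4 = (17.5 − 6.5)/2 = 5.5 m; q_4 = 0.73 × 1.17 × 5.5 = 4.698 m³/s
w_5 = (19.2 − 13.6)/2 = 2.8 m; q_5 = 0.49 × 0.64 × 2.8 = 0.8781 m³/s
w_6 = (19.2 − 17.5)/2 = 0.85 m; q_6 = 0.32 × 0.22 × 0.85 = 0.05984 m³/s
Q = Σ qᵢ = 8.066 m³/s
= 8.066 × 1000 = 8066 L/s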